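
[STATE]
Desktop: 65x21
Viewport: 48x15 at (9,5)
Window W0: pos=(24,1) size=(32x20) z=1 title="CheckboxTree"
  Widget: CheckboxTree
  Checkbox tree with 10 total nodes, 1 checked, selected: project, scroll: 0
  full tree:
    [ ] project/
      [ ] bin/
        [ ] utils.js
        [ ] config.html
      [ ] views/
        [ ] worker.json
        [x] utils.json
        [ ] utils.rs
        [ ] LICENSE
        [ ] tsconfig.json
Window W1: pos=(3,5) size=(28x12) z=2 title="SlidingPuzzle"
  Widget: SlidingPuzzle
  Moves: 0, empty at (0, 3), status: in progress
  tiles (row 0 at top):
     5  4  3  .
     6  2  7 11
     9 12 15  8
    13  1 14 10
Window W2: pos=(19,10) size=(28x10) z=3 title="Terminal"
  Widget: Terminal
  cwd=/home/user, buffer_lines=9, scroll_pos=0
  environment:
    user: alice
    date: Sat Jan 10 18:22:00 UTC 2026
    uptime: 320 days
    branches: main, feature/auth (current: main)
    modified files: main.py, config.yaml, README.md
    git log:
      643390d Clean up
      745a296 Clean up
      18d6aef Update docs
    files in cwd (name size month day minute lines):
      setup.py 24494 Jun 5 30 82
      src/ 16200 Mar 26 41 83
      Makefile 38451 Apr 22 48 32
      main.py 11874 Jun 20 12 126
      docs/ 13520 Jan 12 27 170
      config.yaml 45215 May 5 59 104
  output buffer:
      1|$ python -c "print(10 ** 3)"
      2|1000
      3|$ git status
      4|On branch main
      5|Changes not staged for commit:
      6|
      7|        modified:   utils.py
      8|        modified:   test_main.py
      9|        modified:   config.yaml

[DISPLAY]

━━━━━━━━━━━━━━━━━━━━━┓ bin/                   ┃ 
ingPuzzle            ┃ ] utils.js             ┃ 
─────────────────────┨ ] config.html          ┃ 
┬────┬────┬────┐     ┃ views/                 ┃ 
│  4 │  3 │    │     ┃ ] worker.json          ┃ 
┼────┼────┏━━━━━━━━━━━━━━━━━━━━━━━━━━┓        ┃ 
│  2 │  7 ┃ Terminal                 ┃        ┃ 
┼────┼────┠──────────────────────────┨        ┃ 
│ 12 │ 15 ┃$ python -c "print(10 ** 3┃        ┃ 
┼────┼────┃1000                      ┃        ┃ 
│  1 │ 14 ┃$ git status              ┃        ┃ 
━━━━━━━━━━┃On branch main            ┃        ┃ 
          ┃Changes not staged for com┃        ┃ 
          ┃                          ┃        ┃ 
          ┗━━━━━━━━━━━━━━━━━━━━━━━━━━┛        ┃ 


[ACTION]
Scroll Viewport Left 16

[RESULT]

   ┏━━━━━━━━━━━━━━━━━━━━━━━━━━┓ bin/            
   ┃ SlidingPuzzle            ┃ ] utils.js      
   ┠──────────────────────────┨ ] config.html   
   ┃┌────┬────┬────┬────┐     ┃ views/          
   ┃│  5 │  4 │  3 │    │     ┃ ] worker.json   
   ┃├────┼────┼────┏━━━━━━━━━━━━━━━━━━━━━━━━━━┓ 
   ┃│  6 │  2 │  7 ┃ Terminal                 ┃ 
   ┃├────┼────┼────┠──────────────────────────┨ 
   ┃│  9 │ 12 │ 15 ┃$ python -c "print(10 ** 3┃ 
   ┃├────┼────┼────┃1000                      ┃ 
   ┃│ 13 │  1 │ 14 ┃$ git status              ┃ 
   ┗━━━━━━━━━━━━━━━┃On branch main            ┃ 
                   ┃Changes not staged for com┃ 
                   ┃                          ┃ 
                   ┗━━━━━━━━━━━━━━━━━━━━━━━━━━┛ 


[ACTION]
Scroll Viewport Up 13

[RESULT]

                                                
                        ┏━━━━━━━━━━━━━━━━━━━━━━━
                        ┃ CheckboxTree          
                        ┠───────────────────────
                        ┃>[-] project/          
   ┏━━━━━━━━━━━━━━━━━━━━━━━━━━┓ bin/            
   ┃ SlidingPuzzle            ┃ ] utils.js      
   ┠──────────────────────────┨ ] config.html   
   ┃┌────┬────┬────┬────┐     ┃ views/          
   ┃│  5 │  4 │  3 │    │     ┃ ] worker.json   
   ┃├────┼────┼────┏━━━━━━━━━━━━━━━━━━━━━━━━━━┓ 
   ┃│  6 │  2 │  7 ┃ Terminal                 ┃ 
   ┃├────┼────┼────┠──────────────────────────┨ 
   ┃│  9 │ 12 │ 15 ┃$ python -c "print(10 ** 3┃ 
   ┃├────┼────┼────┃1000                      ┃ 


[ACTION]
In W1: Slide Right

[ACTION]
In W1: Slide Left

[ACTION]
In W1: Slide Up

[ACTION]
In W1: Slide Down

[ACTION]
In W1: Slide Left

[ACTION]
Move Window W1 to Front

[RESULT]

                                                
                        ┏━━━━━━━━━━━━━━━━━━━━━━━
                        ┃ CheckboxTree          
                        ┠───────────────────────
                        ┃>[-] project/          
   ┏━━━━━━━━━━━━━━━━━━━━━━━━━━┓ bin/            
   ┃ SlidingPuzzle            ┃ ] utils.js      
   ┠──────────────────────────┨ ] config.html   
   ┃┌────┬────┬────┬────┐     ┃ views/          
   ┃│  5 │  4 │  3 │    │     ┃ ] worker.json   
   ┃├────┼────┼────┼────┤     ┃━━━━━━━━━━━━━━━┓ 
   ┃│  6 │  2 │  7 │ 11 │     ┃               ┃ 
   ┃├────┼────┼────┼────┤     ┃───────────────┨ 
   ┃│  9 │ 12 │ 15 │  8 │     ┃ "print(10 ** 3┃ 
   ┃├────┼────┼────┼────┤     ┃               ┃ 


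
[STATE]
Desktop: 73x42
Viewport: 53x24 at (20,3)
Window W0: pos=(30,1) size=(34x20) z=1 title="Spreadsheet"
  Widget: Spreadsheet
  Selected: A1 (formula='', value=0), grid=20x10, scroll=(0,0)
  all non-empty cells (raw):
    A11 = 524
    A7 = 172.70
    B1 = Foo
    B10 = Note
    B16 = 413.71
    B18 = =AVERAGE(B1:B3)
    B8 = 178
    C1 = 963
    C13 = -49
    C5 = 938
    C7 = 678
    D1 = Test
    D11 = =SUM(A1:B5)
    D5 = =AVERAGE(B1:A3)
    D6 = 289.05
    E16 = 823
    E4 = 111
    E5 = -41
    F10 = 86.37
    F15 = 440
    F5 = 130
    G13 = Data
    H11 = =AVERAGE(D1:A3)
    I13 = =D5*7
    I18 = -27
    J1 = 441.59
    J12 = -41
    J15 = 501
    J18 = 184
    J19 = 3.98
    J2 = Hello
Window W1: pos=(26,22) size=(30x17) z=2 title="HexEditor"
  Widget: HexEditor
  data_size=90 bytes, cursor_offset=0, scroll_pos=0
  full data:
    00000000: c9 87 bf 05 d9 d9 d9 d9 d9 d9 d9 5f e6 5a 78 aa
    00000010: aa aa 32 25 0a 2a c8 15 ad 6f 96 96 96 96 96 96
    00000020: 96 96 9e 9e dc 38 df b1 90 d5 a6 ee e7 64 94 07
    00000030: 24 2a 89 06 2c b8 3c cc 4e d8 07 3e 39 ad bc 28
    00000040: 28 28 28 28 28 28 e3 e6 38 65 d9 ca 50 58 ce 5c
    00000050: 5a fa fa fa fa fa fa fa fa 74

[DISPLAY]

          ┠────────────────────────────────┨         
          ┃A1:                             ┃         
          ┃       A       B       C       D┃         
          ┃--------------------------------┃         
          ┃  1      [0]Foo          963Test┃         
          ┃  2        0       0       0    ┃         
          ┃  3        0       0       0    ┃         
          ┃  4        0       0       0    ┃         
          ┃  5        0       0     938    ┃         
          ┃  6        0       0       0  28┃         
          ┃  7   172.70       0     678    ┃         
          ┃  8        0     178       0    ┃         
          ┃  9        0       0       0    ┃         
          ┃ 10        0Note           0    ┃         
          ┃ 11      524       0       0    ┃         
          ┃ 12        0       0       0    ┃         
          ┃ 13        0       0     -49    ┃         
          ┗━━━━━━━━━━━━━━━━━━━━━━━━━━━━━━━━┛         
                                                     
      ┏━━━━━━━━━━━━━━━━━━━━━━━━━━━━┓                 
      ┃ HexEditor                  ┃                 
      ┠────────────────────────────┨                 
      ┃00000000  C9 87 bf 05 d9 d9 ┃                 
      ┃00000010  aa aa 32 25 0a 2a ┃                 


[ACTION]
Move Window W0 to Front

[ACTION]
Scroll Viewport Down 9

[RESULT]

          ┃  6        0       0       0  28┃         
          ┃  7   172.70       0     678    ┃         
          ┃  8        0     178       0    ┃         
          ┃  9        0       0       0    ┃         
          ┃ 10        0Note           0    ┃         
          ┃ 11      524       0       0    ┃         
          ┃ 12        0       0       0    ┃         
          ┃ 13        0       0     -49    ┃         
          ┗━━━━━━━━━━━━━━━━━━━━━━━━━━━━━━━━┛         
                                                     
      ┏━━━━━━━━━━━━━━━━━━━━━━━━━━━━┓                 
      ┃ HexEditor                  ┃                 
      ┠────────────────────────────┨                 
      ┃00000000  C9 87 bf 05 d9 d9 ┃                 
      ┃00000010  aa aa 32 25 0a 2a ┃                 
      ┃00000020  96 96 9e 9e dc 38 ┃                 
      ┃00000030  24 2a 89 06 2c b8 ┃                 
      ┃00000040  28 28 28 28 28 28 ┃                 
      ┃00000050  5a fa fa fa fa fa ┃                 
      ┃                            ┃                 
      ┃                            ┃                 
      ┃                            ┃                 
      ┃                            ┃                 
      ┃                            ┃                 


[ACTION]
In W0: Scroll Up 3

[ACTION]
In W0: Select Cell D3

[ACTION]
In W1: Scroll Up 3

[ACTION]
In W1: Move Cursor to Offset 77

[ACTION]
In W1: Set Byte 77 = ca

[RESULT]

          ┃  6        0       0       0  28┃         
          ┃  7   172.70       0     678    ┃         
          ┃  8        0     178       0    ┃         
          ┃  9        0       0       0    ┃         
          ┃ 10        0Note           0    ┃         
          ┃ 11      524       0       0    ┃         
          ┃ 12        0       0       0    ┃         
          ┃ 13        0       0     -49    ┃         
          ┗━━━━━━━━━━━━━━━━━━━━━━━━━━━━━━━━┛         
                                                     
      ┏━━━━━━━━━━━━━━━━━━━━━━━━━━━━┓                 
      ┃ HexEditor                  ┃                 
      ┠────────────────────────────┨                 
      ┃00000000  c9 87 bf 05 d9 d9 ┃                 
      ┃00000010  aa aa 32 25 0a 2a ┃                 
      ┃00000020  96 96 9e 9e dc 38 ┃                 
      ┃00000030  24 2a 89 06 2c b8 ┃                 
      ┃00000040  28 28 28 28 28 28 ┃                 
      ┃00000050  5a fa fa fa fa fa ┃                 
      ┃                            ┃                 
      ┃                            ┃                 
      ┃                            ┃                 
      ┃                            ┃                 
      ┃                            ┃                 


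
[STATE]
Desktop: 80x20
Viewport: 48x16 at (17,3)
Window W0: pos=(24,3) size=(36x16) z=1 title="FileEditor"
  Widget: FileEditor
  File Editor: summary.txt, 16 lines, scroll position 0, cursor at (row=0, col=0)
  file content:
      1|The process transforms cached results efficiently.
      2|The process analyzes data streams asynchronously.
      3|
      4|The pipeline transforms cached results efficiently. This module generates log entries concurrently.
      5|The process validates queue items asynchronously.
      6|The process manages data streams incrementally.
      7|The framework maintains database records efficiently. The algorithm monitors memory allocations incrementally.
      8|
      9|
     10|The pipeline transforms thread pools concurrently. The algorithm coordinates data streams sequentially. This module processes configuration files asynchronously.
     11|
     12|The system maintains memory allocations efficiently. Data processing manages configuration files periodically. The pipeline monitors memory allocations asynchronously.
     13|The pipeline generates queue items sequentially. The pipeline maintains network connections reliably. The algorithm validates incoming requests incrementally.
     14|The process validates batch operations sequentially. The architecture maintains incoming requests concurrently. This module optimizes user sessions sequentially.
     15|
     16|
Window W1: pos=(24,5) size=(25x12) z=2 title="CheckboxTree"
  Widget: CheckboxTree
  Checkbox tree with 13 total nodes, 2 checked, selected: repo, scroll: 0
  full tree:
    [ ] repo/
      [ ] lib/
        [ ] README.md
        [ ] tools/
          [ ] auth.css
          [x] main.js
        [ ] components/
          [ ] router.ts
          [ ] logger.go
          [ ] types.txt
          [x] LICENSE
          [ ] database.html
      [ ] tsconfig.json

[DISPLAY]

       ┏━━━━━━━━━━━━━━━━━━━━━━━━━━━━━━━━━━┓     
       ┃ FileEditor                       ┃     
       ┏━━━━━━━━━━━━━━━━━━━━━━━┓──────────┨     
       ┃ CheckboxTree          ┃ached res▲┃     
       ┠───────────────────────┨a streams█┃     
       ┃>[-] repo/             ┃         ░┃     
       ┃   [-] lib/            ┃cached re░┃     
       ┃     [ ] README.md     ┃eue items░┃     
       ┃     [-] tools/        ┃ streams ░┃     
       ┃       [ ] auth.css    ┃database ░┃     
       ┃       [x] main.js     ┃         ░┃     
       ┃     [-] components/   ┃         ░┃     
       ┃       [ ] router.ts   ┃thread po░┃     
       ┗━━━━━━━━━━━━━━━━━━━━━━━┛         ░┃     
       ┃The system maintains memory alloc▼┃     
       ┗━━━━━━━━━━━━━━━━━━━━━━━━━━━━━━━━━━┛     


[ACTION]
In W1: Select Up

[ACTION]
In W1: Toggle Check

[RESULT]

       ┏━━━━━━━━━━━━━━━━━━━━━━━━━━━━━━━━━━┓     
       ┃ FileEditor                       ┃     
       ┏━━━━━━━━━━━━━━━━━━━━━━━┓──────────┨     
       ┃ CheckboxTree          ┃ached res▲┃     
       ┠───────────────────────┨a streams█┃     
       ┃>[x] repo/             ┃         ░┃     
       ┃   [x] lib/            ┃cached re░┃     
       ┃     [x] README.md     ┃eue items░┃     
       ┃     [x] tools/        ┃ streams ░┃     
       ┃       [x] auth.css    ┃database ░┃     
       ┃       [x] main.js     ┃         ░┃     
       ┃     [x] components/   ┃         ░┃     
       ┃       [x] router.ts   ┃thread po░┃     
       ┗━━━━━━━━━━━━━━━━━━━━━━━┛         ░┃     
       ┃The system maintains memory alloc▼┃     
       ┗━━━━━━━━━━━━━━━━━━━━━━━━━━━━━━━━━━┛     


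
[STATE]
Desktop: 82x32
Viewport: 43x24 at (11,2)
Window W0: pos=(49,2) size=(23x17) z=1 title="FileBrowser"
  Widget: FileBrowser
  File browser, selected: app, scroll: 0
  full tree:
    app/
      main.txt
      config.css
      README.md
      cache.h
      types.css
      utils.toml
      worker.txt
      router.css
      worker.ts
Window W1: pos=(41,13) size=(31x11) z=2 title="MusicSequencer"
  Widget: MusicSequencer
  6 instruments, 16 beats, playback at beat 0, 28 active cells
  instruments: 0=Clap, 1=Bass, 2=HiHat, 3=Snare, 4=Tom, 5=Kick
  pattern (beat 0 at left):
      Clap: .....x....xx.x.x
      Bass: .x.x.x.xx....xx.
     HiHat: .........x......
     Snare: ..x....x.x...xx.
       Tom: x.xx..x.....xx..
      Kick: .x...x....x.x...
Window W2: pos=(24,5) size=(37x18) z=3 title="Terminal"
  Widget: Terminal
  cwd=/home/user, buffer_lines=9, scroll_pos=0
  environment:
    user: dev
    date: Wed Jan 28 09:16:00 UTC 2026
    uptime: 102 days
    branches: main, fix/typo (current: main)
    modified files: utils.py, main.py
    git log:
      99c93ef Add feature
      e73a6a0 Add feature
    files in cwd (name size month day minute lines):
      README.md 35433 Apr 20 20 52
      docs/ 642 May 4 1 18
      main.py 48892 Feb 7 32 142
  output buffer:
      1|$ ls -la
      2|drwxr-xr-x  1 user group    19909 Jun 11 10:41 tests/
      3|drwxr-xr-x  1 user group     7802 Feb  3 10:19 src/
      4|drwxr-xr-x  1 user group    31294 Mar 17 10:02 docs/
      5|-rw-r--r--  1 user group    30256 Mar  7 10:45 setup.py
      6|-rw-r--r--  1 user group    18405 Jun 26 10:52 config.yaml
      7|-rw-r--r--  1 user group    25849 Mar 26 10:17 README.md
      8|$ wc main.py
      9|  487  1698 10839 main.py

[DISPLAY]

                                      ┏━━━━
                                      ┃ Fil
                                      ┠────
             ┏━━━━━━━━━━━━━━━━━━━━━━━━━━━━━
             ┃ Terminal                    
             ┠─────────────────────────────
             ┃$ ls -la                     
             ┃drwxr-xr-x  1 user group    1
             ┃drwxr-xr-x  1 user group     
             ┃drwxr-xr-x  1 user group    3
             ┃-rw-r--r--  1 user group    3
             ┃-rw-r--r--  1 user group    1
             ┃-rw-r--r--  1 user group    2
             ┃$ wc main.py                 
             ┃  487  1698 10839 main.py    
             ┃$ █                          
             ┃                             
             ┃                             
             ┃                             
             ┃                             
             ┗━━━━━━━━━━━━━━━━━━━━━━━━━━━━━
                              ┗━━━━━━━━━━━━
                                           
                                           


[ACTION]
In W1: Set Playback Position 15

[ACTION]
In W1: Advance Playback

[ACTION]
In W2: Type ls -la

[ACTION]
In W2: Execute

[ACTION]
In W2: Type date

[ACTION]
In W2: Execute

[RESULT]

                                      ┏━━━━
                                      ┃ Fil
                                      ┠────
             ┏━━━━━━━━━━━━━━━━━━━━━━━━━━━━━
             ┃ Terminal                    
             ┠─────────────────────────────
             ┃drwxr-xr-x  1 user group     
             ┃drwxr-xr-x  1 user group    3
             ┃-rw-r--r--  1 user group    3
             ┃-rw-r--r--  1 user group    1
             ┃-rw-r--r--  1 user group    2
             ┃$ wc main.py                 
             ┃  487  1698 10839 main.py    
             ┃$ ls -la                     
             ┃-rw-r--r--  1 dev group    35
             ┃drwxr-xr-x  1 dev group      
             ┃-rw-r--r--  1 dev group    48
             ┃$ date                       
             ┃Wed Jan 28 09:16:00 UTC 2026 
             ┃$ █                          
             ┗━━━━━━━━━━━━━━━━━━━━━━━━━━━━━
                              ┗━━━━━━━━━━━━
                                           
                                           


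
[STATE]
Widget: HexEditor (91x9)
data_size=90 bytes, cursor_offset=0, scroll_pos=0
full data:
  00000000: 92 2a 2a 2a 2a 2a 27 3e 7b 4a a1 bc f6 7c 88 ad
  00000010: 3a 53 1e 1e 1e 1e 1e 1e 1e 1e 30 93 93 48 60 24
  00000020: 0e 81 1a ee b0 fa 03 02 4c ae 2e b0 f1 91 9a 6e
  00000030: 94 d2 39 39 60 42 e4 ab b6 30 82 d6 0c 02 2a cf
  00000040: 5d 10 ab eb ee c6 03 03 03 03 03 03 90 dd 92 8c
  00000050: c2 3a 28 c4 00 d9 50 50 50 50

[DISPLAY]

00000000  92 2a 2a 2a 2a 2a 27 3e  7b 4a a1 bc f6 7c 88 ad  |.*****'>{J...|..|             
00000010  3a 53 1e 1e 1e 1e 1e 1e  1e 1e 30 93 93 48 60 24  |:S........0..H`$|             
00000020  0e 81 1a ee b0 fa 03 02  4c ae 2e b0 f1 91 9a 6e  |........L......n|             
00000030  94 d2 39 39 60 42 e4 ab  b6 30 82 d6 0c 02 2a cf  |..99`B...0....*.|             
00000040  5d 10 ab eb ee c6 03 03  03 03 03 03 90 dd 92 8c  |]...............|             
00000050  c2 3a 28 c4 00 d9 50 50  50 50                    |.:(...PPPP      |             
                                                                                           
                                                                                           
                                                                                           


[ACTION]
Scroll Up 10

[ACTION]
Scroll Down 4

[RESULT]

00000040  5d 10 ab eb ee c6 03 03  03 03 03 03 90 dd 92 8c  |]...............|             
00000050  c2 3a 28 c4 00 d9 50 50  50 50                    |.:(...PPPP      |             
                                                                                           
                                                                                           
                                                                                           
                                                                                           
                                                                                           
                                                                                           
                                                                                           


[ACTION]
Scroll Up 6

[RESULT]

00000000  92 2a 2a 2a 2a 2a 27 3e  7b 4a a1 bc f6 7c 88 ad  |.*****'>{J...|..|             
00000010  3a 53 1e 1e 1e 1e 1e 1e  1e 1e 30 93 93 48 60 24  |:S........0..H`$|             
00000020  0e 81 1a ee b0 fa 03 02  4c ae 2e b0 f1 91 9a 6e  |........L......n|             
00000030  94 d2 39 39 60 42 e4 ab  b6 30 82 d6 0c 02 2a cf  |..99`B...0....*.|             
00000040  5d 10 ab eb ee c6 03 03  03 03 03 03 90 dd 92 8c  |]...............|             
00000050  c2 3a 28 c4 00 d9 50 50  50 50                    |.:(...PPPP      |             
                                                                                           
                                                                                           
                                                                                           


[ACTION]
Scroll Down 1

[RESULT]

00000010  3a 53 1e 1e 1e 1e 1e 1e  1e 1e 30 93 93 48 60 24  |:S........0..H`$|             
00000020  0e 81 1a ee b0 fa 03 02  4c ae 2e b0 f1 91 9a 6e  |........L......n|             
00000030  94 d2 39 39 60 42 e4 ab  b6 30 82 d6 0c 02 2a cf  |..99`B...0....*.|             
00000040  5d 10 ab eb ee c6 03 03  03 03 03 03 90 dd 92 8c  |]...............|             
00000050  c2 3a 28 c4 00 d9 50 50  50 50                    |.:(...PPPP      |             
                                                                                           
                                                                                           
                                                                                           
                                                                                           


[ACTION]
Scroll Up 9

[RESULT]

00000000  92 2a 2a 2a 2a 2a 27 3e  7b 4a a1 bc f6 7c 88 ad  |.*****'>{J...|..|             
00000010  3a 53 1e 1e 1e 1e 1e 1e  1e 1e 30 93 93 48 60 24  |:S........0..H`$|             
00000020  0e 81 1a ee b0 fa 03 02  4c ae 2e b0 f1 91 9a 6e  |........L......n|             
00000030  94 d2 39 39 60 42 e4 ab  b6 30 82 d6 0c 02 2a cf  |..99`B...0....*.|             
00000040  5d 10 ab eb ee c6 03 03  03 03 03 03 90 dd 92 8c  |]...............|             
00000050  c2 3a 28 c4 00 d9 50 50  50 50                    |.:(...PPPP      |             
                                                                                           
                                                                                           
                                                                                           


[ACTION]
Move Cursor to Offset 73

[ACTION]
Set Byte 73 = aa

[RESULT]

00000000  92 2a 2a 2a 2a 2a 27 3e  7b 4a a1 bc f6 7c 88 ad  |.*****'>{J...|..|             
00000010  3a 53 1e 1e 1e 1e 1e 1e  1e 1e 30 93 93 48 60 24  |:S........0..H`$|             
00000020  0e 81 1a ee b0 fa 03 02  4c ae 2e b0 f1 91 9a 6e  |........L......n|             
00000030  94 d2 39 39 60 42 e4 ab  b6 30 82 d6 0c 02 2a cf  |..99`B...0....*.|             
00000040  5d 10 ab eb ee c6 03 03  03 AA 03 03 90 dd 92 8c  |]...............|             
00000050  c2 3a 28 c4 00 d9 50 50  50 50                    |.:(...PPPP      |             
                                                                                           
                                                                                           
                                                                                           


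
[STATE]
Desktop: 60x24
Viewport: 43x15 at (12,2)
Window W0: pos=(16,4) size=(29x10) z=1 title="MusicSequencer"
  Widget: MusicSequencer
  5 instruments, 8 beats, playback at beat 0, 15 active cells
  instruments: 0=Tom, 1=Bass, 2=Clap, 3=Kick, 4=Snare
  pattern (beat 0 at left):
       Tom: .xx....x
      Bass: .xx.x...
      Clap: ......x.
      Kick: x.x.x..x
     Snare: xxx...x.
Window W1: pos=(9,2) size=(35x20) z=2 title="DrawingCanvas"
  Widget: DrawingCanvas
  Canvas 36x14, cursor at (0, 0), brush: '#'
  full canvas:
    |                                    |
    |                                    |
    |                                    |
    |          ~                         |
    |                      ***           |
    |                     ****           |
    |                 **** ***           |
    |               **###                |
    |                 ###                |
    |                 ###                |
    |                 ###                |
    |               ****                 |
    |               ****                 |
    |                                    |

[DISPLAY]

━━━━━━━━━━━━━━━━━━━━━━━━━━━━━━━┓           
rawingCanvas                   ┃           
───────────────────────────────┨┓          
                               ┃┃          
                               ┃┨          
                               ┃┃          
        ~                      ┃┃          
                    ***        ┃┃          
                   ****        ┃┃          
               **** ***        ┃┃          
             **###             ┃┃          
               ###             ┃┛          
               ###             ┃           
               ###             ┃           
             ****              ┃           


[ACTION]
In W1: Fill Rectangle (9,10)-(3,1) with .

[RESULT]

━━━━━━━━━━━━━━━━━━━━━━━━━━━━━━━┓           
rawingCanvas                   ┃           
───────────────────────────────┨┓          
                               ┃┃          
                               ┃┨          
                               ┃┃          
.........                      ┃┃          
.........           ***        ┃┃          
.........          ****        ┃┃          
.........      **** ***        ┃┃          
.........    **###             ┃┃          
.........      ###             ┃┛          
.........      ###             ┃           
               ###             ┃           
             ****              ┃           


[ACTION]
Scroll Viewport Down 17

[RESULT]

.........           ***        ┃┃          
.........          ****        ┃┃          
.........      **** ***        ┃┃          
.........    **###             ┃┃          
.........      ###             ┃┛          
.........      ###             ┃           
               ###             ┃           
             ****              ┃           
             ****              ┃           
                               ┃           
                               ┃           
                               ┃           
━━━━━━━━━━━━━━━━━━━━━━━━━━━━━━━┛           
                                           
                                           


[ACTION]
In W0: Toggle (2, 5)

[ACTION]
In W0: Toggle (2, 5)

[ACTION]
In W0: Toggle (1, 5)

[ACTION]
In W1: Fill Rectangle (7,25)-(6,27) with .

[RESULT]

.........           ***        ┃┃          
.........          ****        ┃┃          
.........      **** ***...     ┃┃          
.........    **###     ...     ┃┃          
.........      ###             ┃┛          
.........      ###             ┃           
               ###             ┃           
             ****              ┃           
             ****              ┃           
                               ┃           
                               ┃           
                               ┃           
━━━━━━━━━━━━━━━━━━━━━━━━━━━━━━━┛           
                                           
                                           


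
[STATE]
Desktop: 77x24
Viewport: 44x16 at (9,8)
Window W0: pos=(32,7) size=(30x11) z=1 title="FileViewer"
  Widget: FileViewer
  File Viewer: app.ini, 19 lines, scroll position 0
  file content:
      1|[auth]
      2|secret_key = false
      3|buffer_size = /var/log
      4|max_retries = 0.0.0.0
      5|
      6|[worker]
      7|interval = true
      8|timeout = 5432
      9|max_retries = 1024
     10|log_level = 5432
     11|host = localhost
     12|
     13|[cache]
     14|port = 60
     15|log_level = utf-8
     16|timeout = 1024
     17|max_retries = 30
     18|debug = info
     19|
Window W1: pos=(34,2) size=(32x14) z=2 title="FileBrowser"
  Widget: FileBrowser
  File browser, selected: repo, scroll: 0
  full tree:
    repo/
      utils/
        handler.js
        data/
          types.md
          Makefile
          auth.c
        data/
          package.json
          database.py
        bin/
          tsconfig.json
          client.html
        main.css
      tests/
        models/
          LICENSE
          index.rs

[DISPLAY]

                       ┃ ┃                  
                       ┠─┃                  
                       ┃[┃                  
                       ┃s┃                  
                       ┃b┃                  
                       ┃m┃                  
                       ┃ ┃                  
                       ┃[┗━━━━━━━━━━━━━━━━━━
                       ┃interval = true     
                       ┗━━━━━━━━━━━━━━━━━━━━
                                            
                                            
                                            
                                            
                                            
                                            


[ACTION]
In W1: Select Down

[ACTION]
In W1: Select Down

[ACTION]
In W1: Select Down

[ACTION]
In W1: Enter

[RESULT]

                       ┃ ┃      [+] models/ 
                       ┠─┃                  
                       ┃[┃                  
                       ┃s┃                  
                       ┃b┃                  
                       ┃m┃                  
                       ┃ ┃                  
                       ┃[┗━━━━━━━━━━━━━━━━━━
                       ┃interval = true     
                       ┗━━━━━━━━━━━━━━━━━━━━
                                            
                                            
                                            
                                            
                                            
                                            


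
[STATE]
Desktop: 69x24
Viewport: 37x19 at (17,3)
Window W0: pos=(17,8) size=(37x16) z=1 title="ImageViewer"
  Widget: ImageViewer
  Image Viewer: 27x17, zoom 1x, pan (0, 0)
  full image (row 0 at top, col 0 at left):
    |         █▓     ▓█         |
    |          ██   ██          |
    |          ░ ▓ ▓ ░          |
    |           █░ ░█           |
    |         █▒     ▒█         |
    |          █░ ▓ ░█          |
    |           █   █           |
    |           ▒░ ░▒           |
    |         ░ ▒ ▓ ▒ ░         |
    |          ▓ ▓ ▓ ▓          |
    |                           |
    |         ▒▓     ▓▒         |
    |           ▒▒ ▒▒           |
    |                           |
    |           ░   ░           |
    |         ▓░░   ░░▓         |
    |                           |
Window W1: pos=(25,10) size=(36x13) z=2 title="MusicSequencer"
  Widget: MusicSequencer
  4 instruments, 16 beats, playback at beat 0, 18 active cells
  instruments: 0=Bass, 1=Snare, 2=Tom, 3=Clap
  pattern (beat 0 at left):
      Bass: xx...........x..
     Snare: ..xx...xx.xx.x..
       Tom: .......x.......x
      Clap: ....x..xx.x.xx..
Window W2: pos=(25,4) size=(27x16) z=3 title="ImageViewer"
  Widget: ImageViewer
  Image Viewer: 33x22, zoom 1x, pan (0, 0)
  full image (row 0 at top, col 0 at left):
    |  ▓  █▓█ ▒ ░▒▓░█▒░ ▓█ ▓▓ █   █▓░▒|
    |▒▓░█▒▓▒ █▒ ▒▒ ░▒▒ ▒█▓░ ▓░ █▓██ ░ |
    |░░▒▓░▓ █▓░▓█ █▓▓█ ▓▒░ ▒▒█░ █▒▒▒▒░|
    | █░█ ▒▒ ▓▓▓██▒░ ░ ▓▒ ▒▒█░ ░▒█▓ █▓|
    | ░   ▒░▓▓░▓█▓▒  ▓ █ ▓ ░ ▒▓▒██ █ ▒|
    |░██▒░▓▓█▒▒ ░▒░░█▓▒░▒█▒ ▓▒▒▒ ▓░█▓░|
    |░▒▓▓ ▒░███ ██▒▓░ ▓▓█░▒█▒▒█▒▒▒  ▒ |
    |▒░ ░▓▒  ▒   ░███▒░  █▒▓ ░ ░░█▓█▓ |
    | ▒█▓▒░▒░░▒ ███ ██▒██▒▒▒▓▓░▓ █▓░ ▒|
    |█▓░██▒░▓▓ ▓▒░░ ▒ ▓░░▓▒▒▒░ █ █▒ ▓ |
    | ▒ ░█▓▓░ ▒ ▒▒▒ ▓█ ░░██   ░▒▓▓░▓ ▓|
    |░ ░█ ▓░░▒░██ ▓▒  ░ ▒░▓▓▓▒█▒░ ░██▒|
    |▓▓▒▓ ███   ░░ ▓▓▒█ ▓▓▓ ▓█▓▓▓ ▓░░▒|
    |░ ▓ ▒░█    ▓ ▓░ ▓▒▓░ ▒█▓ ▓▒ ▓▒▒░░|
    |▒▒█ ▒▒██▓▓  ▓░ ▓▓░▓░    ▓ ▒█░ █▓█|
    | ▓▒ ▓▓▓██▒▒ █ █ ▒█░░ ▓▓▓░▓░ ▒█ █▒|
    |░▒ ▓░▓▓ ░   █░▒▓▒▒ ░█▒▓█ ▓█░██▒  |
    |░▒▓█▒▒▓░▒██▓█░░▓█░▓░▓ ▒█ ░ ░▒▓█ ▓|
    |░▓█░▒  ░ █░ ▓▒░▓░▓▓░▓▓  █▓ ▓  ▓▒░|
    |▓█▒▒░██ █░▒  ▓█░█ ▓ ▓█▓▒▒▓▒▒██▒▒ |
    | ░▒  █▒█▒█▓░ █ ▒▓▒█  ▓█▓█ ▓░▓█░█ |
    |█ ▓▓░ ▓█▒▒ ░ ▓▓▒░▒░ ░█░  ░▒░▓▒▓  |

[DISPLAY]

                                     
        ┏━━━━━━━━━━━━━━━━━━━━━━━━━┓  
        ┃ ImageViewer             ┃  
        ┠─────────────────────────┨  
        ┃  ▓  █▓█ ▒ ░▒▓░█▒░ ▓█ ▓▓ ┃  
┏━━━━━━━┃▒▓░█▒▓▒ █▒ ▒▒ ░▒▒ ▒█▓░ ▓░┃━┓
┃ ImageV┃░░▒▓░▓ █▓░▓█ █▓▓█ ▓▒░ ▒▒█┃ ┃
┠───────┃ █░█ ▒▒ ▓▓▓██▒░ ░ ▓▒ ▒▒█░┃━━
┃       ┃ ░   ▒░▓▓░▓█▓▒  ▓ █ ▓ ░ ▒┃  
┃       ┃░██▒░▓▓█▒▒ ░▒░░█▓▒░▒█▒ ▓▒┃──
┃       ┃░▒▓▓ ▒░███ ██▒▓░ ▓▓█░▒█▒▒┃  
┃       ┃▒░ ░▓▒  ▒   ░███▒░  █▒▓ ░┃  
┃       ┃ ▒█▓▒░▒░░▒ ███ ██▒██▒▒▒▓▓┃  
┃       ┃█▓░██▒░▓▓ ▓▒░░ ▒ ▓░░▓▒▒▒░┃  
┃       ┃ ▒ ░█▓▓░ ▒ ▒▒▒ ▓█ ░░██   ┃  
┃       ┃░ ░█ ▓░░▒░██ ▓▒  ░ ▒░▓▓▓▒┃  
┃       ┗━━━━━━━━━━━━━━━━━━━━━━━━━┛  
┃       ┃                            
┃       ┃                            


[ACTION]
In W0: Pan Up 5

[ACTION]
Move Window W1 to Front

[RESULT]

                                     
        ┏━━━━━━━━━━━━━━━━━━━━━━━━━┓  
        ┃ ImageViewer             ┃  
        ┠─────────────────────────┨  
        ┃  ▓  █▓█ ▒ ░▒▓░█▒░ ▓█ ▓▓ ┃  
┏━━━━━━━┃▒▓░█▒▓▒ █▒ ▒▒ ░▒▒ ▒█▓░ ▓░┃━┓
┃ ImageV┃░░▒▓░▓ █▓░▓█ █▓▓█ ▓▒░ ▒▒█┃ ┃
┠───────┏━━━━━━━━━━━━━━━━━━━━━━━━━━━━
┃       ┃ MusicSequencer             
┃       ┠────────────────────────────
┃       ┃      ▼123456789012345      
┃       ┃  Bass██···········█··      
┃       ┃ Snare··██···██·██·█··      
┃       ┃   Tom·······█·······█      
┃       ┃  Clap····█··██·█·██··      
┃       ┃                            
┃       ┃                            
┃       ┃                            
┃       ┃                            


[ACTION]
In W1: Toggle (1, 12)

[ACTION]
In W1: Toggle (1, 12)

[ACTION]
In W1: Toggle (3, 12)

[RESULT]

                                     
        ┏━━━━━━━━━━━━━━━━━━━━━━━━━┓  
        ┃ ImageViewer             ┃  
        ┠─────────────────────────┨  
        ┃  ▓  █▓█ ▒ ░▒▓░█▒░ ▓█ ▓▓ ┃  
┏━━━━━━━┃▒▓░█▒▓▒ █▒ ▒▒ ░▒▒ ▒█▓░ ▓░┃━┓
┃ ImageV┃░░▒▓░▓ █▓░▓█ █▓▓█ ▓▒░ ▒▒█┃ ┃
┠───────┏━━━━━━━━━━━━━━━━━━━━━━━━━━━━
┃       ┃ MusicSequencer             
┃       ┠────────────────────────────
┃       ┃      ▼123456789012345      
┃       ┃  Bass██···········█··      
┃       ┃ Snare··██···██·██·█··      
┃       ┃   Tom·······█·······█      
┃       ┃  Clap····█··██·█··█··      
┃       ┃                            
┃       ┃                            
┃       ┃                            
┃       ┃                            
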